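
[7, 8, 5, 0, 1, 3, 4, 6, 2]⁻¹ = [3, 4, 8, 5, 6, 2, 7, 0, 1]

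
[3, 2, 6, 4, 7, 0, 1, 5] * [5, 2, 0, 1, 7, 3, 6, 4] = [1, 0, 6, 7, 4, 5, 2, 3]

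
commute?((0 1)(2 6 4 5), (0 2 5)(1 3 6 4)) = no:(0 1)(2 6 4 5)*(0 2 5)(1 3 6 4) = (0 3 6 1 2 4), (0 2 5)(1 3 6 4)*(0 1)(2 6 4 5) = (0 6 5 1 3 4)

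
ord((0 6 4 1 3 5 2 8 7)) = 9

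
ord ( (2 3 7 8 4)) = 5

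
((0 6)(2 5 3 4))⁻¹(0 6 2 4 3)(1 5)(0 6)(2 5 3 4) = (0 5 2 4 6)(1 3)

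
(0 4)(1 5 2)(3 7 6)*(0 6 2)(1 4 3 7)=(0 3 1 5)(2 4 6 7)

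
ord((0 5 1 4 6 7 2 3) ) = 8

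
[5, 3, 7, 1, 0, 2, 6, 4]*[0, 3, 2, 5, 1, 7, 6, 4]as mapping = [0→7, 1→5, 2→4, 3→3, 4→0, 5→2, 6→6, 7→1]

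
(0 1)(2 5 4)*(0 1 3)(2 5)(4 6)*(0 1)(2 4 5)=(0 3 1)(2 4)(5 6)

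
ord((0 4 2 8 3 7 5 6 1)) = 9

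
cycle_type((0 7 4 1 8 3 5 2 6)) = 9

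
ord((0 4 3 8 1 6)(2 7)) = 6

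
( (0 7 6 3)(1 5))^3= (0 3 6 7)(1 5)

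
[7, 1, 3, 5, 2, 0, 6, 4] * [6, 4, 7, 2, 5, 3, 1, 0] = [0, 4, 2, 3, 7, 6, 1, 5]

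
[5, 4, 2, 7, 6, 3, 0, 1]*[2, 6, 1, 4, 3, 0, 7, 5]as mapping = [0→0, 1→3, 2→1, 3→5, 4→7, 5→4, 6→2, 7→6]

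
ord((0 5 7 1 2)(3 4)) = 10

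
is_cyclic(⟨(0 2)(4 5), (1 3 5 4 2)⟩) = no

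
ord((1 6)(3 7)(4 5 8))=6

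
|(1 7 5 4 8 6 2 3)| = 8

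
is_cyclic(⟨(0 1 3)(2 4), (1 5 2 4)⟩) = no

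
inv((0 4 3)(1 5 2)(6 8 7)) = (0 3 4)(1 2 5)(6 7 8)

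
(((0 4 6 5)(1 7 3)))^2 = (0 6)(1 3 7)(4 5)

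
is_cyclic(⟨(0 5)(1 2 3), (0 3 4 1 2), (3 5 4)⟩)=no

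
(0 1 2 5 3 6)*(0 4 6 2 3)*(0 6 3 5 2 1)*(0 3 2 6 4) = (0 3 1 5 4 2 6) 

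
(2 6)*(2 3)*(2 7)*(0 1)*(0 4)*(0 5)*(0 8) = (0 1 4 5 8)(2 6 3 7)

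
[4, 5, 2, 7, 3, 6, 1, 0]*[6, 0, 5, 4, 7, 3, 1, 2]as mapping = [0→7, 1→3, 2→5, 3→2, 4→4, 5→1, 6→0, 7→6]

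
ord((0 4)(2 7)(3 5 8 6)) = 4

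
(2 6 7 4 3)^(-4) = (2 6 7 4 3)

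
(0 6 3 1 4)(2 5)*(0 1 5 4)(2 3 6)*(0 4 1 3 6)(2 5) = (0 5 6)(1 4 3 2)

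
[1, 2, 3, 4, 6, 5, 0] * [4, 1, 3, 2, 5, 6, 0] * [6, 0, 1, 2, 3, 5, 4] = [0, 2, 1, 5, 6, 4, 3]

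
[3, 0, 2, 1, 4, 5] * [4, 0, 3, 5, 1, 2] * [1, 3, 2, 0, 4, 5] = [5, 4, 0, 1, 3, 2]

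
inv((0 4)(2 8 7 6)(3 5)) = (0 4)(2 6 7 8)(3 5)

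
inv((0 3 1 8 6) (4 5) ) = (0 6 8 1 3) (4 5) 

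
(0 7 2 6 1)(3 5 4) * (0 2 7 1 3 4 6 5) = (0 1 2 5 6 3)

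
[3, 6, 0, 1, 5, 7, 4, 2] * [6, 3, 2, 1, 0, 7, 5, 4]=[1, 5, 6, 3, 7, 4, 0, 2]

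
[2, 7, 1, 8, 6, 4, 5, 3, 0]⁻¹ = [8, 2, 0, 7, 5, 6, 4, 1, 3]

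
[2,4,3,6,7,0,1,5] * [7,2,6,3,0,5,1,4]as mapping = [0→6,1→0,2→3,3→1,4→4,5→7,6→2,7→5]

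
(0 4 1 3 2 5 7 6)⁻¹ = (0 6 7 5 2 3 1 4)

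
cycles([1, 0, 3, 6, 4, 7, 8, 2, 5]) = (0 1)(2 3 6 8 5 7)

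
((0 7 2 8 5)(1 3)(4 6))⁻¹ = (0 5 8 2 7)(1 3)(4 6)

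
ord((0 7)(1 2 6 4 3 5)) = 6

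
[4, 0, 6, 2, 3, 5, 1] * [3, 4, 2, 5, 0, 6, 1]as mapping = [0→0, 1→3, 2→1, 3→2, 4→5, 5→6, 6→4]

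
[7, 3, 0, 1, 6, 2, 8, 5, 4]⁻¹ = [2, 3, 5, 1, 8, 7, 4, 0, 6]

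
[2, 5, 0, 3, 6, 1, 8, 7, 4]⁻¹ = [2, 5, 0, 3, 8, 1, 4, 7, 6]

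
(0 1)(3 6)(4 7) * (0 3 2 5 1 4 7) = (0 4)(1 3 6 2 5)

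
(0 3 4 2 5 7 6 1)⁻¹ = (0 1 6 7 5 2 4 3)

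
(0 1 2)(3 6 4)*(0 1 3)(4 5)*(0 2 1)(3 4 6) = (0 4 2)(5 6)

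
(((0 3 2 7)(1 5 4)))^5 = (0 3 2 7)(1 4 5)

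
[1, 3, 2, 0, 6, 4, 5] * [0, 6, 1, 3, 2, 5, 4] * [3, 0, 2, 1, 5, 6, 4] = [4, 1, 0, 3, 5, 2, 6] 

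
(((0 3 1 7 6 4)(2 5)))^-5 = (0 3 1 7 6 4)(2 5)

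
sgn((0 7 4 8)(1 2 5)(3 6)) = 1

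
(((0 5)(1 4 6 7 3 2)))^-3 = (0 5)(1 7)(2 6)(3 4)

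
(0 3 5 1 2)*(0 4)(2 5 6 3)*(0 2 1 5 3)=(0 1 3 6)(2 4)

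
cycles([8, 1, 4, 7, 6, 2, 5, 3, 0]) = (0 8)(2 4 6 5)(3 7)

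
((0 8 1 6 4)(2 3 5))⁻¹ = (0 4 6 1 8)(2 5 3)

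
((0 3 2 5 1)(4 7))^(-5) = (4 7)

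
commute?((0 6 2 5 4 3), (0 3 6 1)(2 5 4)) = no:(0 6 2 5 4 3)*(0 3 6 1)(2 5 4) = (0 1)(2 4 6 5), (0 3 6 1)(2 5 4)*(0 6 2 5 4 3) = (1 6)(2 4 5 3)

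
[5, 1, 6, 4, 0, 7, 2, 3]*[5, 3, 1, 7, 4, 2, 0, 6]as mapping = [0→2, 1→3, 2→0, 3→4, 4→5, 5→6, 6→1, 7→7]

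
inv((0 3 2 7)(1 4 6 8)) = (0 7 2 3)(1 8 6 4)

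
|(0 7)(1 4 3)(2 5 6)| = 6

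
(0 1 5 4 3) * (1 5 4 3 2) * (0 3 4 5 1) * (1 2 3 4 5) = (0 2)(3 4)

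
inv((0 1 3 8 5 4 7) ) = (0 7 4 5 8 3 1) 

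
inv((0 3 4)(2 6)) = (0 4 3)(2 6)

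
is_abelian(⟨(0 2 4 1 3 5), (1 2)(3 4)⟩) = no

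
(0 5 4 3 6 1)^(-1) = (0 1 6 3 4 5)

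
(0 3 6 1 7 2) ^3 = (0 1) (2 6) (3 7) 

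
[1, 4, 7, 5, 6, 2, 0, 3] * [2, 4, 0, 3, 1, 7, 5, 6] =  [4, 1, 6, 7, 5, 0, 2, 3]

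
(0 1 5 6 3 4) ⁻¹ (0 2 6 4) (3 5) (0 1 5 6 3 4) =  (0 1 2 3) (4 6) 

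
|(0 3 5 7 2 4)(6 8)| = 6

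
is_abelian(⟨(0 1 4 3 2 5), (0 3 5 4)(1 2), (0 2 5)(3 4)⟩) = no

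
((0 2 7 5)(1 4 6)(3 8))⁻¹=(0 5 7 2)(1 6 4)(3 8)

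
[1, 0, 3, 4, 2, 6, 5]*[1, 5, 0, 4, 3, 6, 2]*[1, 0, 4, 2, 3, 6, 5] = [6, 0, 3, 2, 1, 4, 5]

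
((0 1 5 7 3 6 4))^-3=(0 3 1 6 5 4 7)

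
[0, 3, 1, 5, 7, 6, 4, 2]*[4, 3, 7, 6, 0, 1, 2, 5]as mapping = [0→4, 1→6, 2→3, 3→1, 4→5, 5→2, 6→0, 7→7]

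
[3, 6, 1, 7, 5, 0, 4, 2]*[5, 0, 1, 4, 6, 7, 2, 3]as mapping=[0→4, 1→2, 2→0, 3→3, 4→7, 5→5, 6→6, 7→1]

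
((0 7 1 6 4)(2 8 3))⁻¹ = (0 4 6 1 7)(2 3 8)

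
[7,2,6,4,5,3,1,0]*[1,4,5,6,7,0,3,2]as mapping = [0→2,1→5,2→3,3→7,4→0,5→6,6→4,7→1]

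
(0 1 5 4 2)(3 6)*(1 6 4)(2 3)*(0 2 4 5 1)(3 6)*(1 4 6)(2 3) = (0 2 3 5)(1 4)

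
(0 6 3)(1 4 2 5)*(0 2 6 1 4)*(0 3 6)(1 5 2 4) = (0 5 1 3 4)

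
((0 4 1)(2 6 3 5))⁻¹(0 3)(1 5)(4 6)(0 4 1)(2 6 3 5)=(0 2)(1 3)(4 5)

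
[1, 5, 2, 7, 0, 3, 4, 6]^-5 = [5, 3, 2, 6, 1, 7, 0, 4]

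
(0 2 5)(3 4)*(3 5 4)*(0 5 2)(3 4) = (2 3 4)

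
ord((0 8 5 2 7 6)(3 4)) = 6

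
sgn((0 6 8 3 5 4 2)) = 1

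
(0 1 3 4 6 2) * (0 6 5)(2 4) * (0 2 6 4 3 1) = (2 4 5)(3 6)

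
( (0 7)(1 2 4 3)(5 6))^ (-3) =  (0 7)(1 2 4 3)(5 6)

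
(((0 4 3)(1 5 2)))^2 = (0 3 4)(1 2 5)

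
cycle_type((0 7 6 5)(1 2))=2.4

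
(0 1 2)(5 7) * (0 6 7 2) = (0 1)(2 6 7 5)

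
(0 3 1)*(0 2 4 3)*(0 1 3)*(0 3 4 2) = (0 1)(3 4)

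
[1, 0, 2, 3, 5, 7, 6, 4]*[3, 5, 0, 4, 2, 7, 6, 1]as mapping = [0→5, 1→3, 2→0, 3→4, 4→7, 5→1, 6→6, 7→2]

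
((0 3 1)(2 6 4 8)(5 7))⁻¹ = (0 1 3)(2 8 4 6)(5 7)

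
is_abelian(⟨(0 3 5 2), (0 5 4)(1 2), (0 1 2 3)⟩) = no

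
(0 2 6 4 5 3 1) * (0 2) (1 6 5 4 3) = (1 2 5) (3 6) 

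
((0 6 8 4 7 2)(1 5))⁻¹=(0 2 7 4 8 6)(1 5)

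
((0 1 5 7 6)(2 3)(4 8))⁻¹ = (0 6 7 5 1)(2 3)(4 8)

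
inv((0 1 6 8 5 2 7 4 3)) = (0 3 4 7 2 5 8 6 1)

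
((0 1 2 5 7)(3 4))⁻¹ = (0 7 5 2 1)(3 4)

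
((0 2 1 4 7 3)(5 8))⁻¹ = (0 3 7 4 1 2)(5 8)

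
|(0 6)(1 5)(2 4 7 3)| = 4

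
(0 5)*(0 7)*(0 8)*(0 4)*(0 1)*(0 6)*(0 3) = (0 5 7 8 4 1 6 3)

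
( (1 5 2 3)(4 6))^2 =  (1 2)(3 5)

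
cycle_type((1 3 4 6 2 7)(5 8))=2.6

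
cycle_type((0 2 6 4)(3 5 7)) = 3.4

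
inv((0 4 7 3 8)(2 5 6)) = (0 8 3 7 4)(2 6 5)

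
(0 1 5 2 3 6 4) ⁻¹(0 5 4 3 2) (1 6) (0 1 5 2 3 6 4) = (0 6 3 1 2) (4 5) 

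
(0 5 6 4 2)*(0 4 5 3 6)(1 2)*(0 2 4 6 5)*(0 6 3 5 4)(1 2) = (0 5 1)(2 3 4)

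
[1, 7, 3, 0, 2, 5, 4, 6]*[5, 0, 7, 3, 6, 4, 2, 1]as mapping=[0→0, 1→1, 2→3, 3→5, 4→7, 5→4, 6→6, 7→2]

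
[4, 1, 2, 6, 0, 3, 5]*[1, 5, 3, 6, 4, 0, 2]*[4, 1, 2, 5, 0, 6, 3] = [0, 6, 5, 2, 1, 3, 4]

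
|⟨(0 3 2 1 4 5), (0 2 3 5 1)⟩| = 720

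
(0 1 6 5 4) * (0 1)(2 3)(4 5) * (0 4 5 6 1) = (0 4)(2 3)(5 6)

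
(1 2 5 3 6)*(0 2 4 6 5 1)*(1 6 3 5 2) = (0 1 4 3 2 6)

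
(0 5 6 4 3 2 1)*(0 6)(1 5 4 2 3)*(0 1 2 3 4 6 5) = (0 6 3 4 2)(1 5)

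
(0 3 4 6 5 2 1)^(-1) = (0 1 2 5 6 4 3)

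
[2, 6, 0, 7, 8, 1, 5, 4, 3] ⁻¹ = [2, 5, 0, 8, 7, 6, 1, 3, 4] 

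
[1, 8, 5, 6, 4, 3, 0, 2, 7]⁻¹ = [6, 0, 7, 5, 4, 2, 3, 8, 1]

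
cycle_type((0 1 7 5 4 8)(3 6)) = 2.6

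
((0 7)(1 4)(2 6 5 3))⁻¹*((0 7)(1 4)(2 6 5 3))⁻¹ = (2 5)(3 6)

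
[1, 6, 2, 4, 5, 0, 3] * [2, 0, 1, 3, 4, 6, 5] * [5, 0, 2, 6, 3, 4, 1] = [5, 4, 0, 3, 1, 2, 6] 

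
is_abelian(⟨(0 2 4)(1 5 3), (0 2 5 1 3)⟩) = no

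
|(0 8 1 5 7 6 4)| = 7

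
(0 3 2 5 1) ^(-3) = (0 2 1 3 5) 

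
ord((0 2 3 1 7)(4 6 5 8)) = 20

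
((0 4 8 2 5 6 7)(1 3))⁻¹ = (0 7 6 5 2 8 4)(1 3)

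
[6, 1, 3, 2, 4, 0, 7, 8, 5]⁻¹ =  [5, 1, 3, 2, 4, 8, 0, 6, 7]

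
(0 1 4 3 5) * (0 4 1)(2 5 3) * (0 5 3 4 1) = (0 5 1)(2 3 4)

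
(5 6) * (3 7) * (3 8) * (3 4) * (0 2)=(0 2)(3 7 8 4)(5 6)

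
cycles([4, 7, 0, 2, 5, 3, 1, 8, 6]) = (0 4 5 3 2)(1 7 8 6)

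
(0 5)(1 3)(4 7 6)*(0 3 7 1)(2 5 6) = (0 6 4 1 7 2 5 3)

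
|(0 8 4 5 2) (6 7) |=10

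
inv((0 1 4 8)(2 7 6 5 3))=(0 8 4 1)(2 3 5 6 7)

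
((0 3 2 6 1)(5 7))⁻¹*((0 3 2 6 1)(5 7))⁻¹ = (0 6 3 1 2)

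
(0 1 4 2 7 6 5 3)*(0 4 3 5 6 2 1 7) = (0 7 2)(1 3 4)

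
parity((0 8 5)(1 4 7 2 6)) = even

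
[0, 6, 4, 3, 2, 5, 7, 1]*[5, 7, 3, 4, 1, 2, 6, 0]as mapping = [0→5, 1→6, 2→1, 3→4, 4→3, 5→2, 6→0, 7→7]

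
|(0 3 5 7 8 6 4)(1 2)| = 14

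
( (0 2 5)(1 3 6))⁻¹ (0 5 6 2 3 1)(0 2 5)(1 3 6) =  (0 1 5 6 3 2)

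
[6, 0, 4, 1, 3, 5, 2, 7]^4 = [3, 4, 0, 2, 6, 5, 1, 7]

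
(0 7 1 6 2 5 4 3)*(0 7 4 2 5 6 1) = (0 4 3 7)(2 6 5)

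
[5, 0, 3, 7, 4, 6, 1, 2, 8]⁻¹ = [1, 6, 7, 2, 4, 0, 5, 3, 8]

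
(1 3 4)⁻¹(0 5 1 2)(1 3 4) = (0 5 3 2)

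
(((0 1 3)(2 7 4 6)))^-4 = (0 3 1)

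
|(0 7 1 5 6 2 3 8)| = 8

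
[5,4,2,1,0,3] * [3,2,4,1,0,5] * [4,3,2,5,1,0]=[0,4,1,2,5,3]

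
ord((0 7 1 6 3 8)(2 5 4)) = 6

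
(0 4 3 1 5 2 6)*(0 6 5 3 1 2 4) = (1 3 2 5 4)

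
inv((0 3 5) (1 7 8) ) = (0 5 3) (1 8 7) 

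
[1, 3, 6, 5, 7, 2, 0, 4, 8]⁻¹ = [6, 0, 5, 1, 7, 3, 2, 4, 8]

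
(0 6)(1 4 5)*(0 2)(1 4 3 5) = (0 6 2)(1 3 5 4)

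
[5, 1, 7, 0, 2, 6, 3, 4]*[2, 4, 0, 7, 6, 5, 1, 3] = [5, 4, 3, 2, 0, 1, 7, 6]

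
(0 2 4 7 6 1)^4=(0 6 4)(1 7 2)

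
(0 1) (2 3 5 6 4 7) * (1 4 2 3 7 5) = (0 4 5 6 2 7 3 1) 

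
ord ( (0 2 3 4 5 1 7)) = 7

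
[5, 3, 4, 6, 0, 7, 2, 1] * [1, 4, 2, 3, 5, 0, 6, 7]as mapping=[0→0, 1→3, 2→5, 3→6, 4→1, 5→7, 6→2, 7→4]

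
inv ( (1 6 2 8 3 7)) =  (1 7 3 8 2 6)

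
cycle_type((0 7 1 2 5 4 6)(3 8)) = 2.7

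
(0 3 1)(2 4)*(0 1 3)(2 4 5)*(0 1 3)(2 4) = (0 1 3)(2 5 4)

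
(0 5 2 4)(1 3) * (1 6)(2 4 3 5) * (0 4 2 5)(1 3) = (0 5 2 1)(3 6)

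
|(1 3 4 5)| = 4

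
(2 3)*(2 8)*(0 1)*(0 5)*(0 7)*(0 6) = (0 1 5 7 6)(2 3 8)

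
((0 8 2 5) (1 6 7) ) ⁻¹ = (0 5 2 8) (1 7 6) 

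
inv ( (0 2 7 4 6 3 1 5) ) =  (0 5 1 3 6 4 7 2) 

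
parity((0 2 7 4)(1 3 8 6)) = even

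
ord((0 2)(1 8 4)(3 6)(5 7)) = 6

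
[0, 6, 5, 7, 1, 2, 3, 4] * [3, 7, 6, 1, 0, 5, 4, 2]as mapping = [0→3, 1→4, 2→5, 3→2, 4→7, 5→6, 6→1, 7→0]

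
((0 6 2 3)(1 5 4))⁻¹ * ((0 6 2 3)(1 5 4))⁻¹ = (0 2)(1 5 4)(3 6)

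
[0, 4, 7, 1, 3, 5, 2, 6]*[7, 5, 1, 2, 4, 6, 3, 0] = [7, 4, 0, 5, 2, 6, 1, 3]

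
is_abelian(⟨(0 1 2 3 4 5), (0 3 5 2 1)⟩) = no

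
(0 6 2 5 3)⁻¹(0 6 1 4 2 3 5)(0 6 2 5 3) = (0 3 6 2 1 4 5)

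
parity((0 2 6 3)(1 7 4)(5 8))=even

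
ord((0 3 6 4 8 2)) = 6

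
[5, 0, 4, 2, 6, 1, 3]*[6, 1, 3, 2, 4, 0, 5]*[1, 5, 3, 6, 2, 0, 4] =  [1, 4, 2, 6, 0, 5, 3]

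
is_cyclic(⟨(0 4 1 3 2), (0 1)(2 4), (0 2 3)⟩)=no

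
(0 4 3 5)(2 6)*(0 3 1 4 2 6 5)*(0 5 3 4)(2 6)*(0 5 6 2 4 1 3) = (0 2)(1 5)(3 6 4)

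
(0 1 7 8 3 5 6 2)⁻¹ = (0 2 6 5 3 8 7 1)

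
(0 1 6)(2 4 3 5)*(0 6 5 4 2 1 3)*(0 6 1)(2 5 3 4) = (0 4 6 1 3 2 5)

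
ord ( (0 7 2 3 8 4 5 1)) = 8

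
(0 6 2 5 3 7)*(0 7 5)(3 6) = (0 3 5 6 2)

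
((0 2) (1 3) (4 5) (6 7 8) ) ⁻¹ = (0 2) (1 3) (4 5) (6 8 7) 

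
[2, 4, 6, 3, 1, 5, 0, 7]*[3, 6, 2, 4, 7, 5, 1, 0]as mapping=[0→2, 1→7, 2→1, 3→4, 4→6, 5→5, 6→3, 7→0]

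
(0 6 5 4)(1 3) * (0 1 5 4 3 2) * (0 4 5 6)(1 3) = (1 2 4 3 6 5)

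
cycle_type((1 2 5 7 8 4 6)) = 7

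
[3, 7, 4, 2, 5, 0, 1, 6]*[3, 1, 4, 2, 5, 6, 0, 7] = [2, 7, 5, 4, 6, 3, 1, 0]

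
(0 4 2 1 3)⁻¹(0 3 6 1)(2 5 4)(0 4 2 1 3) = (0 6 3 4)(1 5 2)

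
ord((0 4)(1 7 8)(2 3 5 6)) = 12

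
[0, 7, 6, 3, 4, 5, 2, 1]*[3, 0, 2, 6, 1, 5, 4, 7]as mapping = [0→3, 1→7, 2→4, 3→6, 4→1, 5→5, 6→2, 7→0]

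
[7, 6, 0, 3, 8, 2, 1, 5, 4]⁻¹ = [2, 6, 5, 3, 8, 7, 1, 0, 4]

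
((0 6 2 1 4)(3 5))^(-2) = (0 1 6 4 2)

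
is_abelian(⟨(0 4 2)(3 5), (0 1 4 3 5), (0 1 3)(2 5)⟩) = no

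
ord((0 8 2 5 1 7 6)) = 7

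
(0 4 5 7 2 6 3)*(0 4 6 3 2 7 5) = (0 6 2 3 4)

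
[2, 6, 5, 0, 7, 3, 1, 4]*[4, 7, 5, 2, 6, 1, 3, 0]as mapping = [0→5, 1→3, 2→1, 3→4, 4→0, 5→2, 6→7, 7→6]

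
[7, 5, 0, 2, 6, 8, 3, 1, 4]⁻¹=[2, 7, 3, 6, 8, 1, 4, 0, 5]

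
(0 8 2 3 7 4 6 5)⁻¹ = (0 5 6 4 7 3 2 8)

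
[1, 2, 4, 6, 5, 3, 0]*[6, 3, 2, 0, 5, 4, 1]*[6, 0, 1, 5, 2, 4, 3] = [5, 1, 4, 0, 2, 6, 3]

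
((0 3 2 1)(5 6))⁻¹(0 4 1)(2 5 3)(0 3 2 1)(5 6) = (0 3 4)(1 6 2)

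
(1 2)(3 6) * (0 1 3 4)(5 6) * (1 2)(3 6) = (0 2 6 4)(3 5)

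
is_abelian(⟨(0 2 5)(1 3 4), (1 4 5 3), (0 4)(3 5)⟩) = no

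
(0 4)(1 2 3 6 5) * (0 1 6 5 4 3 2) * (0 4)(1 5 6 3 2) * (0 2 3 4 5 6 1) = (0 3 1 5 4 6 2)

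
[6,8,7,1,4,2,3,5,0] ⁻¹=[8,3,5,6,4,7,0,2,1] 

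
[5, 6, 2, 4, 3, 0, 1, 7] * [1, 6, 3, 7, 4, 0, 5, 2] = [0, 5, 3, 4, 7, 1, 6, 2]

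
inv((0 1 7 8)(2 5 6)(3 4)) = (0 8 7 1)(2 6 5)(3 4)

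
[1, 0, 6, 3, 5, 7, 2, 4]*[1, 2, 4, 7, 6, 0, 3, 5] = [2, 1, 3, 7, 0, 5, 4, 6]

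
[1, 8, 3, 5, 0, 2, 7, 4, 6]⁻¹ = [4, 0, 5, 2, 7, 3, 8, 6, 1]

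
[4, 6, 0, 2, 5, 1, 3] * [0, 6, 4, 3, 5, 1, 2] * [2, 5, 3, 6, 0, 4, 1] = [4, 3, 2, 0, 5, 1, 6]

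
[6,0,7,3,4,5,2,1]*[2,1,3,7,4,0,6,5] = [6,2,5,7,4,0,3,1]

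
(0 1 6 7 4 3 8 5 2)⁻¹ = (0 2 5 8 3 4 7 6 1)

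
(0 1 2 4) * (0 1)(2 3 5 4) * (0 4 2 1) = (0 4)(1 3 5 2)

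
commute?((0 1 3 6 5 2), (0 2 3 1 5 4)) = no:(0 1 3 6 5 2) * (0 2 3 1 5 4) = (0 5 3 6 4), (0 2 3 1 5 4) * (0 1 3 6 5 2) = (1 2 6 5 4)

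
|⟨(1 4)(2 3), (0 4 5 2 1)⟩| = 360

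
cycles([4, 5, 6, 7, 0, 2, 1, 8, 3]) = (0 4)(1 5 2 6)(3 7 8)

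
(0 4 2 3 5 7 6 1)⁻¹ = (0 1 6 7 5 3 2 4)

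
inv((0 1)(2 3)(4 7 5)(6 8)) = (0 1)(2 3)(4 5 7)(6 8)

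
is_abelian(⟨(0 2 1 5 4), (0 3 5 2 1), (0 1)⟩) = no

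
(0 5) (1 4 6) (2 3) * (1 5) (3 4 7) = (0 1 7 3 2 4 6 5) 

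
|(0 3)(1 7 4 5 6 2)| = 6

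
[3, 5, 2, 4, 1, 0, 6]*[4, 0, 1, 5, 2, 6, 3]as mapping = [0→5, 1→6, 2→1, 3→2, 4→0, 5→4, 6→3]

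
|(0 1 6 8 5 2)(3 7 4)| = 6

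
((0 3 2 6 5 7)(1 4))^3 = (0 6)(1 4)(2 7)(3 5)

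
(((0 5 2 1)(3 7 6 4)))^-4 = ()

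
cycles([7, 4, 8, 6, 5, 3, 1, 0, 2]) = (0 7)(1 4 5 3 6)(2 8)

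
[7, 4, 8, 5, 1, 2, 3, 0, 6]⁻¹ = [7, 4, 5, 6, 1, 3, 8, 0, 2]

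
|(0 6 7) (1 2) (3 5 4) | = 6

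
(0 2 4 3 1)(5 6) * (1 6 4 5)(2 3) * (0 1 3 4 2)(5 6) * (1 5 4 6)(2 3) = (0 6 2 1 5 3 4)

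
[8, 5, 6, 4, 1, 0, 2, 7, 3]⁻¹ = [5, 4, 6, 8, 3, 1, 2, 7, 0]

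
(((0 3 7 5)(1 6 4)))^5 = (0 3 7 5)(1 4 6)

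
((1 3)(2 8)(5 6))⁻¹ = (1 3)(2 8)(5 6)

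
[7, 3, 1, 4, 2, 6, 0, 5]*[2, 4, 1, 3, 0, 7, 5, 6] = [6, 3, 4, 0, 1, 5, 2, 7]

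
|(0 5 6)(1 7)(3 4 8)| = 6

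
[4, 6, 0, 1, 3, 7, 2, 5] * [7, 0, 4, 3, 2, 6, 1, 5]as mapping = [0→2, 1→1, 2→7, 3→0, 4→3, 5→5, 6→4, 7→6]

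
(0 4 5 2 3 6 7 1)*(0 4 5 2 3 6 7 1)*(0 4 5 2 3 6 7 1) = (0 2 7 4 3 1 5 6)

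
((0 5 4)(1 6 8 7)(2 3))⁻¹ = (0 4 5)(1 7 8 6)(2 3)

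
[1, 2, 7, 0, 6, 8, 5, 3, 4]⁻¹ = [3, 0, 1, 7, 8, 6, 4, 2, 5]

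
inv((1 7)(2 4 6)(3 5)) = (1 7)(2 6 4)(3 5)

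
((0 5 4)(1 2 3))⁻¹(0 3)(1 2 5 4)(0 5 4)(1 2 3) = (0 2 3 4)(1 5)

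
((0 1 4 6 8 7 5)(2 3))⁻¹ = (0 5 7 8 6 4 1)(2 3)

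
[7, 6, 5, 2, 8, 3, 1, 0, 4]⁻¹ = [7, 6, 3, 5, 8, 2, 1, 0, 4]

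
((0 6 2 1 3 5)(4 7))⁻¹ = (0 5 3 1 2 6)(4 7)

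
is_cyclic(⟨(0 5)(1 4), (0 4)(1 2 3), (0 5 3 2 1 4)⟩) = no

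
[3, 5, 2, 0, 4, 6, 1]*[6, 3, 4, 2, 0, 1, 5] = [2, 1, 4, 6, 0, 5, 3]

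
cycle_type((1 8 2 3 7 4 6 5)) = 8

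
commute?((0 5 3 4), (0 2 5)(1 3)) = no:(0 5 3 4)*(0 2 5)(1 3) = (1 3 4 2 5), (0 2 5)(1 3)*(0 5 3 4) = (0 2 3 1 4)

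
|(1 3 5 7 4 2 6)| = 7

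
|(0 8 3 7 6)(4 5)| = 10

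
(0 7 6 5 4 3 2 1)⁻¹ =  (0 1 2 3 4 5 6 7)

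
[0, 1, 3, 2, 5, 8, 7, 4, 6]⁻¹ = [0, 1, 3, 2, 7, 4, 8, 6, 5]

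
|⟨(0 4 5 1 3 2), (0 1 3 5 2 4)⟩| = 720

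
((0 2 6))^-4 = (0 6 2)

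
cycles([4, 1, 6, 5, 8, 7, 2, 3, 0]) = (0 4 8)(2 6)(3 5 7)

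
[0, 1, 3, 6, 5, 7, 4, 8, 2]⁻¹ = [0, 1, 8, 2, 6, 4, 3, 5, 7]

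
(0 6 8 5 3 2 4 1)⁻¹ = (0 1 4 2 3 5 8 6)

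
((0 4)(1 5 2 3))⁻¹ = (0 4)(1 3 2 5)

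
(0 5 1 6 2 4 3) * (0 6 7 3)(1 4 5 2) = (0 2 5 4)(1 7 3 6)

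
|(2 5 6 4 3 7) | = 6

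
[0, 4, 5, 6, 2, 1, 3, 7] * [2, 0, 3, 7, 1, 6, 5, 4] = [2, 1, 6, 5, 3, 0, 7, 4]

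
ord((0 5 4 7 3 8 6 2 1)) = 9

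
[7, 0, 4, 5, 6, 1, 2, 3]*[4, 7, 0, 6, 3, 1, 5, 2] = [2, 4, 3, 1, 5, 7, 0, 6]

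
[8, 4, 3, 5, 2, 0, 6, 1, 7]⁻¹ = [5, 7, 4, 2, 1, 3, 6, 8, 0]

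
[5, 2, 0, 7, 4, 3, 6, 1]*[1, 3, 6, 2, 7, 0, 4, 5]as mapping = [0→0, 1→6, 2→1, 3→5, 4→7, 5→2, 6→4, 7→3]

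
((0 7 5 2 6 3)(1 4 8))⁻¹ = (0 3 6 2 5 7)(1 8 4)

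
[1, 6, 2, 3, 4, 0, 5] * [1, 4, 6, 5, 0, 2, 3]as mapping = [0→4, 1→3, 2→6, 3→5, 4→0, 5→1, 6→2]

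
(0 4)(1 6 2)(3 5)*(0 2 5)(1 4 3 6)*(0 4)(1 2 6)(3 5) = (0 5 1 2)(3 4 6)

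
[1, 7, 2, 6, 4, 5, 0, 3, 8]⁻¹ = [6, 0, 2, 7, 4, 5, 3, 1, 8]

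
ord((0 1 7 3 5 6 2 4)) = 8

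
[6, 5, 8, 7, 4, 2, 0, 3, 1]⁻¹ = [6, 8, 5, 7, 4, 1, 0, 3, 2]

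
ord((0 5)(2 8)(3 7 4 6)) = 4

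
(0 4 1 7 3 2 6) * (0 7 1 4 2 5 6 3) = (0 2 3 5 6 7)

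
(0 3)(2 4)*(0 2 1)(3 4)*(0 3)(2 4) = (0 2)(1 3 4)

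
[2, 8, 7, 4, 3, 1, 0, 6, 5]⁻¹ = [6, 5, 0, 4, 3, 8, 7, 2, 1]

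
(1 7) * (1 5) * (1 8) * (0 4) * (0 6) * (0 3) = (0 4 6 3)(1 7 5 8)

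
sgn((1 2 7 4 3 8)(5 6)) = 1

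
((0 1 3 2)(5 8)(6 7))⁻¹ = (0 2 3 1)(5 8)(6 7)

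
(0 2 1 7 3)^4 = (0 3 7 1 2)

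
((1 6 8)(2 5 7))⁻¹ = (1 8 6)(2 7 5)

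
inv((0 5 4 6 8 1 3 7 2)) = (0 2 7 3 1 8 6 4 5)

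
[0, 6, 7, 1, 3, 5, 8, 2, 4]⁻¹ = [0, 3, 7, 4, 8, 5, 1, 2, 6]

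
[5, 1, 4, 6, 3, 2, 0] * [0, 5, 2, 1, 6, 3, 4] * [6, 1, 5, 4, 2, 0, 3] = [4, 0, 3, 2, 1, 5, 6]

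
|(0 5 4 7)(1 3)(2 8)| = 4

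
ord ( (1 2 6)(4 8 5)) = 3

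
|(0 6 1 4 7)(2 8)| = 10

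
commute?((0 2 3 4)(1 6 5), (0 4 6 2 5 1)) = no:(0 2 3 4)(1 6 5)*(0 4 6 2 5 1) = (0 5)(1 2 3 6), (0 4 6 2 5 1)*(0 2 3 4)(1 6 5) = (1 2)(3 4 5 6)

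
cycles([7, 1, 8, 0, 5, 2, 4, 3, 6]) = (0 7 3)(2 8 6 4 5)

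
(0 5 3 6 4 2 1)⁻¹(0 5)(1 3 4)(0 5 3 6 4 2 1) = (0 6 2)(3 5)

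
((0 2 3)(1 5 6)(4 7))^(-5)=(0 2 3)(1 5 6)(4 7)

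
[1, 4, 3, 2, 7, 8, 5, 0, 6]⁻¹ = [7, 0, 3, 2, 1, 6, 8, 4, 5]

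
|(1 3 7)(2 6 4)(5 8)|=6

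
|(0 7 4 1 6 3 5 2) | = 8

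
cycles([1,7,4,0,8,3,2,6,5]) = (0 1 7 6 2 4 8 5 3)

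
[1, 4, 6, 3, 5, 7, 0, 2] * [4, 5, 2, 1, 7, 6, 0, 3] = [5, 7, 0, 1, 6, 3, 4, 2]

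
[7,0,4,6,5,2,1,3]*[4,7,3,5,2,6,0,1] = [1,4,2,0,6,3,7,5]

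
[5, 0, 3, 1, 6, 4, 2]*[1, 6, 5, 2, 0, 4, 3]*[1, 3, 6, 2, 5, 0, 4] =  [5, 3, 6, 4, 2, 1, 0]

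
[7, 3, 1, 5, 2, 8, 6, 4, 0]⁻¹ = [8, 2, 4, 1, 7, 3, 6, 0, 5]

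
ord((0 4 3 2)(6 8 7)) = 12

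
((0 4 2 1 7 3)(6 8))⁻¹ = (0 3 7 1 2 4)(6 8)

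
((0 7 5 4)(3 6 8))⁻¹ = (0 4 5 7)(3 8 6)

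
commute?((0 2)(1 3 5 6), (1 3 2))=no:(0 2)(1 3 5 6) * (1 3 2)=(0 1 2)(3 5 6), (1 3 2) * (0 2)(1 3 5 6)=(0 2 3)(1 5 6)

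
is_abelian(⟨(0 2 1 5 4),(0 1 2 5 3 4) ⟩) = no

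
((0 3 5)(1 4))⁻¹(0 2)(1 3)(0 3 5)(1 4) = (2 3)(4 5)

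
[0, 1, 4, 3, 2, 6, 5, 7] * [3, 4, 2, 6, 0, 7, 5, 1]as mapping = [0→3, 1→4, 2→0, 3→6, 4→2, 5→5, 6→7, 7→1]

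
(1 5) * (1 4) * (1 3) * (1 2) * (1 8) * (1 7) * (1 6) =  (1 5 4 3 2 8 7 6)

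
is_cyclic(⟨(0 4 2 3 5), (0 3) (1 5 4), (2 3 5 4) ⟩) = no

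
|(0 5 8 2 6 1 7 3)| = 8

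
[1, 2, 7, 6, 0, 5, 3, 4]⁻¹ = [4, 0, 1, 6, 7, 5, 3, 2]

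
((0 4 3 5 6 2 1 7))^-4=(0 6)(1 3)(2 4)(5 7)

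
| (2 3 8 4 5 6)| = 6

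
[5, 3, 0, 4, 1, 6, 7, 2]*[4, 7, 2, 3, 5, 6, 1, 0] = [6, 3, 4, 5, 7, 1, 0, 2]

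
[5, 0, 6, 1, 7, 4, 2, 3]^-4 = [4, 5, 2, 0, 3, 7, 6, 1]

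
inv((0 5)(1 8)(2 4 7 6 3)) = (0 5)(1 8)(2 3 6 7 4)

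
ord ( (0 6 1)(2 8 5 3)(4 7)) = 12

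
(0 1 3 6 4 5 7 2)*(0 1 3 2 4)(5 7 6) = (0 3 5 6)(1 2)(4 7)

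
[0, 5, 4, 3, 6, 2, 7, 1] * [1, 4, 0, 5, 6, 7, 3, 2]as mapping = [0→1, 1→7, 2→6, 3→5, 4→3, 5→0, 6→2, 7→4]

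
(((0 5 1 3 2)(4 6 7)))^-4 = (0 5 1 3 2)(4 7 6)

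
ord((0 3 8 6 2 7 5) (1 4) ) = 14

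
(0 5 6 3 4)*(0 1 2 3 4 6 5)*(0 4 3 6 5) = (0 4 1 2 6 3 5) 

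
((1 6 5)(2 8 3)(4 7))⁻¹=(1 5 6)(2 3 8)(4 7)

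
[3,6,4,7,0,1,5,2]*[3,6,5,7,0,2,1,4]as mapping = [0→7,1→1,2→0,3→4,4→3,5→6,6→2,7→5]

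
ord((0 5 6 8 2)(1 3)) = 10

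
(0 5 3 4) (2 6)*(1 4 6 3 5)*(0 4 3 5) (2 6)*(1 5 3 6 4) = (0 5) (1 6 4) (2 3) 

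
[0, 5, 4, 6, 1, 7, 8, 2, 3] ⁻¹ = [0, 4, 7, 8, 2, 1, 3, 5, 6] 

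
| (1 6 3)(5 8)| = 6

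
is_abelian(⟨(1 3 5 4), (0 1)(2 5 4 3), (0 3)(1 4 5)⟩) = no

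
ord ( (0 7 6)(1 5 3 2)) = 12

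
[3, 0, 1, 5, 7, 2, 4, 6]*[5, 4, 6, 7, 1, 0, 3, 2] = [7, 5, 4, 0, 2, 6, 1, 3]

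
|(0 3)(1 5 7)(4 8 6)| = 6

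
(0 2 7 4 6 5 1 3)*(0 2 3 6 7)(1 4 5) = (0 3 2)(1 6)(4 7 5)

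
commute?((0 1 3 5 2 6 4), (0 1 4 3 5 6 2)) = no:(0 1 3 5 2 6 4)*(0 1 4 3 5 6 2) = (0 4 1 5)(3 6), (0 1 4 3 5 6 2)*(0 1 3 5 2 6 4) = (0 3 2 1)(4 5)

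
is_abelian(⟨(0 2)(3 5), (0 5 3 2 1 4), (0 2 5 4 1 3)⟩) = no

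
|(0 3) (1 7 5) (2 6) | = 6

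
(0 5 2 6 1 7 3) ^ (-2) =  (0 7 6 5 3 1 2) 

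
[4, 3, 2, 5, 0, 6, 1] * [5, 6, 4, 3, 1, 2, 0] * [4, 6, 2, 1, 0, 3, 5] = [6, 1, 0, 2, 3, 4, 5]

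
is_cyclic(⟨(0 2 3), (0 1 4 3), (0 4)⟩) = no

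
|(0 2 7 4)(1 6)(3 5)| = 4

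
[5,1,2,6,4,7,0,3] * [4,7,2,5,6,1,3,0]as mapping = [0→1,1→7,2→2,3→3,4→6,5→0,6→4,7→5]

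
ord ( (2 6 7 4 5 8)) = 6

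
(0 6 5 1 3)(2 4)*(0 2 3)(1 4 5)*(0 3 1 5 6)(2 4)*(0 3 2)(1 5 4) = (0 3 1 2 6 4 5)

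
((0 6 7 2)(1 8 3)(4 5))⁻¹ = (0 2 7 6)(1 3 8)(4 5)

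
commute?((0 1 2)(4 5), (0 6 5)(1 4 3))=no:(0 1 2)(4 5)*(0 6 5)(1 4 3)=(0 4)(1 2 6 5 3), (0 6 5)(1 4 3)*(0 1 2)(4 5)=(0 6 4 3 2)(1 5)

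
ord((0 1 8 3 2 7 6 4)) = 8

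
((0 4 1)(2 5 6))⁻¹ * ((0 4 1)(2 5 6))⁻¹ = (0 4 1)(2 5 6)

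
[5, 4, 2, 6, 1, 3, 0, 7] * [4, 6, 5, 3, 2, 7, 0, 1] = [7, 2, 5, 0, 6, 3, 4, 1]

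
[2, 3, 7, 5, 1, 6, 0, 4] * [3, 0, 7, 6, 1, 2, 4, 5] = [7, 6, 5, 2, 0, 4, 3, 1]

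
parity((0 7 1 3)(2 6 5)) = odd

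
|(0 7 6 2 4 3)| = 6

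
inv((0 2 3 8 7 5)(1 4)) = (0 5 7 8 3 2)(1 4)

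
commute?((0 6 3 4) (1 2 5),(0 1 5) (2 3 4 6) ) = no:(0 6 3 4) (1 2 5)*(0 1 5) (2 3 4 6) = (0 2) (1 3 6 4),(0 1 5) (2 3 4 6)*(0 6 3 4) (1 2 5) = (0 2 4 3) (5 6) 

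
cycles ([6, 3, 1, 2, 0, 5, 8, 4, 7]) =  (0 6 8 7 4)(1 3 2)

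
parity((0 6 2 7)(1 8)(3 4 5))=even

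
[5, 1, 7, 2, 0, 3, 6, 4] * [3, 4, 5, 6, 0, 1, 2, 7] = [1, 4, 7, 5, 3, 6, 2, 0]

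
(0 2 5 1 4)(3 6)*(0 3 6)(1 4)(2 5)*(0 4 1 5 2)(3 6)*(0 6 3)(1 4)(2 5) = (0 5 4 3 1 2 6)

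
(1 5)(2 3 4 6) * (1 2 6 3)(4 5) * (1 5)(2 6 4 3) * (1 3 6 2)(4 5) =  (1 6 5 2 4)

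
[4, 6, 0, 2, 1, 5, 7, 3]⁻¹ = [2, 4, 3, 7, 0, 5, 1, 6]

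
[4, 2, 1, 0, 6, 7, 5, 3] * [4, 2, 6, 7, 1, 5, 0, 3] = [1, 6, 2, 4, 0, 3, 5, 7]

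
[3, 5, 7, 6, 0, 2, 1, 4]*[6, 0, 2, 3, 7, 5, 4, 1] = [3, 5, 1, 4, 6, 2, 0, 7]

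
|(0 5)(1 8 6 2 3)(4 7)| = 10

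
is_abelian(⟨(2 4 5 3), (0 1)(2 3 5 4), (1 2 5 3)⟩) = no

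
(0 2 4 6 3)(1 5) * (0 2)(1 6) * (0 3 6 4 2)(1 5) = (0 3)(4 5)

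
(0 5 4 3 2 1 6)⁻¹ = (0 6 1 2 3 4 5)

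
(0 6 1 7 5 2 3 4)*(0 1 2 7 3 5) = (0 6 2 5 7)(1 3 4)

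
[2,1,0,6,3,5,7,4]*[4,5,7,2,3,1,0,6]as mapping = [0→7,1→5,2→4,3→0,4→2,5→1,6→6,7→3]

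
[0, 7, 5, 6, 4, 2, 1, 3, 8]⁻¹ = [0, 6, 5, 7, 4, 2, 3, 1, 8]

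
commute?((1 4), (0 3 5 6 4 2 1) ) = no:(1 4)*(0 3 5 6 4 2 1) = (0 3 5 6 4) (1 2), (0 3 5 6 4 2 1)*(1 4) = (0 3 5 6 1) (2 4) 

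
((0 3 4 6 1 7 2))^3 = (0 6 2 4 7 3 1)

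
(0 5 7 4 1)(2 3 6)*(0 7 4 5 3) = (0 3 6 2)(1 7 5 4)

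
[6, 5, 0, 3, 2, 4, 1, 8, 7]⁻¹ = [2, 6, 4, 3, 5, 1, 0, 8, 7]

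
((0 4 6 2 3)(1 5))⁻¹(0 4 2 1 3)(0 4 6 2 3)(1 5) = (0 4 6 3 5)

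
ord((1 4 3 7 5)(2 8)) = 10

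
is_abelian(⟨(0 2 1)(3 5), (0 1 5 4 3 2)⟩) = no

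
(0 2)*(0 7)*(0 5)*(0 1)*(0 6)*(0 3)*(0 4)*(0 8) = (0 2 7 5 1 6 3 4 8)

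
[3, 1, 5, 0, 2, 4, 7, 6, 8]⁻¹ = [3, 1, 4, 0, 5, 2, 7, 6, 8]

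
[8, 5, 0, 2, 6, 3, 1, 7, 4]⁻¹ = [2, 6, 3, 5, 8, 1, 4, 7, 0]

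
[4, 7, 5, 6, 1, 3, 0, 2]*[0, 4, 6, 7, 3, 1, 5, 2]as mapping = [0→3, 1→2, 2→1, 3→5, 4→4, 5→7, 6→0, 7→6]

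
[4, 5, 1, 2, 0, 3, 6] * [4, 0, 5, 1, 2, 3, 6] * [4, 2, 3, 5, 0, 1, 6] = [3, 5, 4, 1, 0, 2, 6]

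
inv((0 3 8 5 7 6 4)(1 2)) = (0 4 6 7 5 8 3)(1 2)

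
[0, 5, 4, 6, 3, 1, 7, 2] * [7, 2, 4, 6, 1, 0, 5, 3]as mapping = [0→7, 1→0, 2→1, 3→5, 4→6, 5→2, 6→3, 7→4]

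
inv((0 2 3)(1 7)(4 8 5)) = (0 3 2)(1 7)(4 5 8)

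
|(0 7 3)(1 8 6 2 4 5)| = 6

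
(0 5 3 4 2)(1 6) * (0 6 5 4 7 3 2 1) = (0 4 1 5 2 6)(3 7)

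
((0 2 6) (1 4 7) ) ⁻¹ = (0 6 2) (1 7 4) 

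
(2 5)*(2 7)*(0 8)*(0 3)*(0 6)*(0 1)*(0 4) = (0 8 3 6 1 4)(2 5 7)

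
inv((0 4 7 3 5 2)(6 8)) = (0 2 5 3 7 4)(6 8)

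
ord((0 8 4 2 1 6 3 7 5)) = 9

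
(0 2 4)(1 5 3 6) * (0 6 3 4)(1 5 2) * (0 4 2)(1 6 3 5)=(0 6 1)(2 4 3 5)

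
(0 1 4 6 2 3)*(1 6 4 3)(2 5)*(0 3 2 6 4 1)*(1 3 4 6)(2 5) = (0 6 2)(1 5)(3 4)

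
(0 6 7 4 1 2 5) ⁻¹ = (0 5 2 1 4 7 6) 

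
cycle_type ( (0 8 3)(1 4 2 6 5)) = 3.5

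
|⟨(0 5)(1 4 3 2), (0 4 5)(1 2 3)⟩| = 360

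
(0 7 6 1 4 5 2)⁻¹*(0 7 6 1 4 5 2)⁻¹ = (0 5 1 7 2 4 6)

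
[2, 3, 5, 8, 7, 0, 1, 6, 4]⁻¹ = [5, 6, 0, 1, 8, 2, 7, 4, 3]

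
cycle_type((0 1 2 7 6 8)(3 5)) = 2.6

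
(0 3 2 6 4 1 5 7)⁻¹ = (0 7 5 1 4 6 2 3)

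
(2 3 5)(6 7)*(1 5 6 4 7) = (1 5 2 3 6)(4 7)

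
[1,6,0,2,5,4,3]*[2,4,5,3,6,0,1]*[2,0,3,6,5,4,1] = [5,0,3,4,2,1,6]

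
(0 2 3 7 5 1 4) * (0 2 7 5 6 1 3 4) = (0 7 6 1)(2 4)(3 5)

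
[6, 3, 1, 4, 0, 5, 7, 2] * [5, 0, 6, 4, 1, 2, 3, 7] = [3, 4, 0, 1, 5, 2, 7, 6] 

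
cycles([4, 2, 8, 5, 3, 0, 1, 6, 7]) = (0 4 3 5)(1 2 8 7 6)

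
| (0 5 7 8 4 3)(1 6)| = 6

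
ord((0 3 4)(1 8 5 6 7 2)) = 6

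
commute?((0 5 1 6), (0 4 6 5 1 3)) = no:(0 5 1 6)*(0 4 6 5 1 3) = (0 1 5 3)(4 6), (0 4 6 5 1 3)*(0 5 1 6) = (0 4)(1 3 5 6)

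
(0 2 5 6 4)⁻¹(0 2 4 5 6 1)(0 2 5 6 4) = (0 6 4 1 2 5)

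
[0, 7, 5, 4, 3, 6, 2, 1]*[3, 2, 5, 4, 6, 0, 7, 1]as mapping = [0→3, 1→1, 2→0, 3→6, 4→4, 5→7, 6→5, 7→2]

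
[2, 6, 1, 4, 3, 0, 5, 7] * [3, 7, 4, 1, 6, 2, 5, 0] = [4, 5, 7, 6, 1, 3, 2, 0]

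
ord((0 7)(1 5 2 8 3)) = 10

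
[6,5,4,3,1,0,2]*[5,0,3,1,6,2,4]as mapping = [0→4,1→2,2→6,3→1,4→0,5→5,6→3]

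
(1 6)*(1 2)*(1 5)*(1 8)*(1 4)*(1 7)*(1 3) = (1 6 2 5 8 4 7 3)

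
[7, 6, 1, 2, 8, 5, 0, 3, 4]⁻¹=[6, 2, 3, 7, 8, 5, 1, 0, 4]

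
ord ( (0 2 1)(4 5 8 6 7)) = 15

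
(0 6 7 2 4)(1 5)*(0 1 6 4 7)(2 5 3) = (0 4 1 3 2 7 5 6)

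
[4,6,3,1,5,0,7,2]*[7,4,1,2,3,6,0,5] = [3,0,2,4,6,7,5,1]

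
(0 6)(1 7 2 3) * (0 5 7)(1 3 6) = (0 1)(2 6 5 7)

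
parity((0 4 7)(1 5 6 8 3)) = even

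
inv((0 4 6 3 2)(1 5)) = (0 2 3 6 4)(1 5)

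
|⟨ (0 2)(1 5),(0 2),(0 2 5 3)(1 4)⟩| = 720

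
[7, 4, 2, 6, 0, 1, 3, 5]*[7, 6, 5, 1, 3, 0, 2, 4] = [4, 3, 5, 2, 7, 6, 1, 0]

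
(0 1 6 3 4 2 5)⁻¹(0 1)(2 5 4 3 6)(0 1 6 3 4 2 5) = (0 2 4 3 5)(1 6)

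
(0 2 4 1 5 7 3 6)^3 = (0 1 3 2 5 6 4 7)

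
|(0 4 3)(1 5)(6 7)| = 6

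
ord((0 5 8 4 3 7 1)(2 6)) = 14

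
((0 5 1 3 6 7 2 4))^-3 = (0 7 1 4 6 5 2 3)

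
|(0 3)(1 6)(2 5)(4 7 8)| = 6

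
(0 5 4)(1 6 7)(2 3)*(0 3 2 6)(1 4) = (0 5 1)(3 6 7 4)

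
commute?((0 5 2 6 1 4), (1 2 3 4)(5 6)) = no:(0 5 2 6 1 4)*(1 2 3 4)(5 6) = (0 6 2 5 3 4), (1 2 3 4)(5 6)*(0 5 2 6 1 4) = (0 5 1 6 2 3)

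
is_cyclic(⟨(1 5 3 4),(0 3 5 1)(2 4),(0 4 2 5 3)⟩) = no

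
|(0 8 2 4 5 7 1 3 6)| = 9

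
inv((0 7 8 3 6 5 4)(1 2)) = (0 4 5 6 3 8 7)(1 2)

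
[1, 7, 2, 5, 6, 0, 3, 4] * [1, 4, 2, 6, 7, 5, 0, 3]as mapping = [0→4, 1→3, 2→2, 3→5, 4→0, 5→1, 6→6, 7→7]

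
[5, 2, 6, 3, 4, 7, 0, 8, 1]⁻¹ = [6, 8, 1, 3, 4, 0, 2, 5, 7]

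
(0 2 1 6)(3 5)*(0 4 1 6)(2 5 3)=(0 5 2 6 4 1)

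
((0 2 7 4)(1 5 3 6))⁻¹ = (0 4 7 2)(1 6 3 5)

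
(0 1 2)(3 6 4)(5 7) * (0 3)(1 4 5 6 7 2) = (0 4)(2 3 7 6 5)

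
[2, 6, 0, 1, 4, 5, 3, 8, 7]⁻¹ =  [2, 3, 0, 6, 4, 5, 1, 8, 7]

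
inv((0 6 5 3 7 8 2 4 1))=(0 1 4 2 8 7 3 5 6)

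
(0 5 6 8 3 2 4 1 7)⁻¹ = (0 7 1 4 2 3 8 6 5)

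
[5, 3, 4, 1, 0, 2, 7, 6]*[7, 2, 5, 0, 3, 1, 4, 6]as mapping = [0→1, 1→0, 2→3, 3→2, 4→7, 5→5, 6→6, 7→4]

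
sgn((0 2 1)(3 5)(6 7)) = 1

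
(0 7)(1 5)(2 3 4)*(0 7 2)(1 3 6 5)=(0 2 6 5 3 4)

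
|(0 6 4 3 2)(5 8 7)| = 15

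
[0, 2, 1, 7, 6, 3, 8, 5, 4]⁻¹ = [0, 2, 1, 5, 8, 7, 4, 3, 6]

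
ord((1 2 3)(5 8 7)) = 3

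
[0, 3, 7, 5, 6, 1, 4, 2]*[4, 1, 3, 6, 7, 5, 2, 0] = [4, 6, 0, 5, 2, 1, 7, 3]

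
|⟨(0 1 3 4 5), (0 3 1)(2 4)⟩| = 720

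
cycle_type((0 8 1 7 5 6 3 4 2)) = 9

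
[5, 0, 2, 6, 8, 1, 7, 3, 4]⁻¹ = [1, 5, 2, 7, 8, 0, 3, 6, 4]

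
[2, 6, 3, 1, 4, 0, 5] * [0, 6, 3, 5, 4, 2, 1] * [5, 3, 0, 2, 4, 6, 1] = [2, 3, 6, 1, 4, 5, 0]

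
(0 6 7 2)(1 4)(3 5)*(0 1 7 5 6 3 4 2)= (0 3 6 5 4 7)(1 2)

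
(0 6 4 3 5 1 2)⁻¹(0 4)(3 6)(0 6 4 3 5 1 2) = (3 6)(4 5)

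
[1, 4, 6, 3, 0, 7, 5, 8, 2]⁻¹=[4, 0, 8, 3, 1, 6, 2, 5, 7]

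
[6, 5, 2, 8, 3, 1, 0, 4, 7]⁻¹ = [6, 5, 2, 4, 7, 1, 0, 8, 3]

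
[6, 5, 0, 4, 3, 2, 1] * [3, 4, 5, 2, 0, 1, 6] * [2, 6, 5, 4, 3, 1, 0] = [0, 6, 4, 2, 5, 1, 3]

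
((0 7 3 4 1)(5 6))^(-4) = (0 7 3 4 1)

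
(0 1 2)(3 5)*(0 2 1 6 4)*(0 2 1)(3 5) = (0 6 4 2 1)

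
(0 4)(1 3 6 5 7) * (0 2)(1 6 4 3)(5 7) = (0 3 4 2)(6 7)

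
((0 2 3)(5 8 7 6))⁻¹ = (0 3 2)(5 6 7 8)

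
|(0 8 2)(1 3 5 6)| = 12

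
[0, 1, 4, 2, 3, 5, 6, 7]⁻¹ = [0, 1, 3, 4, 2, 5, 6, 7]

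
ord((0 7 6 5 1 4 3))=7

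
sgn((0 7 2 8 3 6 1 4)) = -1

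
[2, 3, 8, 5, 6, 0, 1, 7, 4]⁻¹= [5, 6, 0, 1, 8, 3, 4, 7, 2]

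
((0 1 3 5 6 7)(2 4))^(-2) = (0 6 3)(1 7 5)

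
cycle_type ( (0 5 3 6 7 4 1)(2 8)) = 2.7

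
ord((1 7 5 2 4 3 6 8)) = 8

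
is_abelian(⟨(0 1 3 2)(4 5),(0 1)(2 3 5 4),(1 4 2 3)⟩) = no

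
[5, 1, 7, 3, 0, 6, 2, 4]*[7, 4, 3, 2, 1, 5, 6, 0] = [5, 4, 0, 2, 7, 6, 3, 1]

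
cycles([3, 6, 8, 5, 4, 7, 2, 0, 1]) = (0 3 5 7)(1 6 2 8)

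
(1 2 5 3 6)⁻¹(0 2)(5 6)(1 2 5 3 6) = (0 5)(1 3)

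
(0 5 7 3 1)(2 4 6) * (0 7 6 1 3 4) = (0 5 6 2)(1 7 4)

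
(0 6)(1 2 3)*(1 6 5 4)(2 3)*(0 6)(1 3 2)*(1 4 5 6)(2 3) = (0 6 1 3)(2 4)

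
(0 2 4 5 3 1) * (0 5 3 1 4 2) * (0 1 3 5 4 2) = (0 1 4 5 3 2)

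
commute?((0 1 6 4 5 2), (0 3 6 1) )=no:(0 1 6 4 5 2) * (0 3 6 1)=(2 3 6 4 5), (0 3 6 1) * (0 1 6 4 5 2)=(0 3 4 5 2) 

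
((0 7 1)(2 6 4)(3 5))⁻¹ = (0 1 7)(2 4 6)(3 5)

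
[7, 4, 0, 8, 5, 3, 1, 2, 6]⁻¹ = [2, 6, 7, 5, 1, 4, 8, 0, 3]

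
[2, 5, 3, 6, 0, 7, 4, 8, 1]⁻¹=[4, 8, 0, 2, 6, 1, 3, 5, 7]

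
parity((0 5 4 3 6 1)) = odd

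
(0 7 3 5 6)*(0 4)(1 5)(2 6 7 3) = (0 3 1 5 7 2 6 4)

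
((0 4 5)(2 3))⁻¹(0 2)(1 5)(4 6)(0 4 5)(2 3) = (0 1)(3 4)(5 6)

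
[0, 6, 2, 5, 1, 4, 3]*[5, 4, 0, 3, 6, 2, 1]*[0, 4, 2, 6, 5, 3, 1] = [3, 4, 0, 2, 5, 1, 6]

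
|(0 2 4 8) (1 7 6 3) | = 4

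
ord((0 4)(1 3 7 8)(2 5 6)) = 12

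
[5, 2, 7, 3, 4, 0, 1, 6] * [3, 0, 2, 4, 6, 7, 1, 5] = [7, 2, 5, 4, 6, 3, 0, 1]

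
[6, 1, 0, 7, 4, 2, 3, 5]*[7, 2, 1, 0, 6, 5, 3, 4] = [3, 2, 7, 4, 6, 1, 0, 5]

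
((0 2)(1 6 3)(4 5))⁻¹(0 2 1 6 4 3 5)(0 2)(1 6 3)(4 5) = (0 6 3 5 1 4 2)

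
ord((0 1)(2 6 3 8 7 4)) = 6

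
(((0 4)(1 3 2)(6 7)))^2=(1 2 3)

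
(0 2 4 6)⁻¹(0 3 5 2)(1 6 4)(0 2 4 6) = (0 6 1)(2 3 5 4)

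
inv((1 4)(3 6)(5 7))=(1 4)(3 6)(5 7)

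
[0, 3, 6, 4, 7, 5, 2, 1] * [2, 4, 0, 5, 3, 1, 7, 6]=[2, 5, 7, 3, 6, 1, 0, 4]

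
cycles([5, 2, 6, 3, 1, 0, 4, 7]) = (0 5)(1 2 6 4)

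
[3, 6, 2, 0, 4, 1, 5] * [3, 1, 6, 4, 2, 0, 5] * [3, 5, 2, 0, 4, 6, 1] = [4, 6, 1, 0, 2, 5, 3]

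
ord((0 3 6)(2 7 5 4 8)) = 15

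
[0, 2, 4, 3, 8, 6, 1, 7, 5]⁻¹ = [0, 6, 1, 3, 2, 8, 5, 7, 4]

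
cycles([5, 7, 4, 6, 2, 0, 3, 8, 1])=(0 5) (1 7 8) (2 4) (3 6) 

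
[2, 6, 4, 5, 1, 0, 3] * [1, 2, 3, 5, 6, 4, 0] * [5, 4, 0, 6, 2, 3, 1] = [6, 5, 1, 2, 0, 4, 3]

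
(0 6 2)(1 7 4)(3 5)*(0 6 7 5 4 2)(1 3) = (0 7 2 6)(1 5)(3 4)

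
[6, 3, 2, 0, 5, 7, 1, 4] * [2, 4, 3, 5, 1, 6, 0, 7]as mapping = [0→0, 1→5, 2→3, 3→2, 4→6, 5→7, 6→4, 7→1]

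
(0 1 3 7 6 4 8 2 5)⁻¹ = (0 5 2 8 4 6 7 3 1)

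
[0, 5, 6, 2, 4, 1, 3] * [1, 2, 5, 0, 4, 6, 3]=[1, 6, 3, 5, 4, 2, 0]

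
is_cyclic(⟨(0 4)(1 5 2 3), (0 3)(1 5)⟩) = no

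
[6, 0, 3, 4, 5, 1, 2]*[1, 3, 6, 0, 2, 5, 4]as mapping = [0→4, 1→1, 2→0, 3→2, 4→5, 5→3, 6→6]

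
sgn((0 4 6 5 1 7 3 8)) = -1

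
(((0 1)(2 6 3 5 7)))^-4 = (2 6 3 5 7)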